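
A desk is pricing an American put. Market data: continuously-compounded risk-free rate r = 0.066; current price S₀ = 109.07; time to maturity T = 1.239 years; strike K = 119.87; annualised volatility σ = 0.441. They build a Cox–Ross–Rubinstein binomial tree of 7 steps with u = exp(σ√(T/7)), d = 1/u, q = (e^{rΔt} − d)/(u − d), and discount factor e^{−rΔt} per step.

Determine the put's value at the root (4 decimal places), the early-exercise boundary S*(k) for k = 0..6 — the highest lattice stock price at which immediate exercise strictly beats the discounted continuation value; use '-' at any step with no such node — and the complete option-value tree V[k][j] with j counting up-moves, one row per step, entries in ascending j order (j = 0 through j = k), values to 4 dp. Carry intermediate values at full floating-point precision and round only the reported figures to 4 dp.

price = 23.6518
boundary = - - 75.2579 62.5137 75.2579 62.5137 75.2579
tree:
23.6518
33.0661 14.2373
44.6121 21.6181 6.7522
57.3563 31.7223 11.4223 1.9614
67.9424 44.6121 18.8163 3.8550 0.0000
76.7358 57.3563 29.8403 7.5769 0.0000 0.0000
84.0401 67.9424 44.6121 14.8922 0.0000 0.0000 0.0000
90.1076 76.7358 57.3563 29.2699 0.0000 0.0000 0.0000 0.0000

Δt=0.17700  u=1.20386  d=0.83066  q=0.48523  discount=0.98839
step 7 (expiry): payoffs max(K−S,0) = 90.1076 76.7358 57.3563 29.2699 0.0000 0.0000 0.0000 0.0000
step 6: (k=6,j=0): S=35.8299, (K−S)⁺=84.0401, hold=82.6480 ⇒ V=84.0401 exercise | (k=6,j=1): S=51.9276, (K−S)⁺=67.9424, hold=66.5502 ⇒ V=67.9424 exercise | (k=6,j=2): S=75.2579, (K−S)⁺=44.6121, hold=43.2200 ⇒ V=44.6121 exercise | (k=6,j=3): S=109.0700, (K−S)⁺=10.8000, hold=14.8922 ⇒ V=14.8922 continue | (k=6,j=4): S=158.0734, (K−S)⁺=0.0000, hold=0.0000 ⇒ V=0.0000 continue | (k=6,j=5): S=229.0932, (K−S)⁺=0.0000, hold=0.0000 ⇒ V=0.0000 continue | (k=6,j=6): S=332.0210, (K−S)⁺=0.0000, hold=0.0000 ⇒ V=0.0000 continue  boundary S*=75.2579
step 5: (k=5,j=0): S=43.1342, (K−S)⁺=76.7358, hold=75.3436 ⇒ V=76.7358 exercise | (k=5,j=1): S=62.5137, (K−S)⁺=57.3563, hold=55.9641 ⇒ V=57.3563 exercise | (k=5,j=2): S=90.6001, (K−S)⁺=29.2699, hold=29.8403 ⇒ V=29.8403 continue | (k=5,j=3): S=131.3052, (K−S)⁺=0.0000, hold=7.5769 ⇒ V=7.5769 continue | (k=5,j=4): S=190.2985, (K−S)⁺=0.0000, hold=0.0000 ⇒ V=0.0000 continue | (k=5,j=5): S=275.7966, (K−S)⁺=0.0000, hold=0.0000 ⇒ V=0.0000 continue  boundary S*=62.5137
step 4: (k=4,j=0): S=51.9276, (K−S)⁺=67.9424, hold=66.5502 ⇒ V=67.9424 exercise | (k=4,j=1): S=75.2579, (K−S)⁺=44.6121, hold=43.4935 ⇒ V=44.6121 exercise | (k=4,j=2): S=109.0700, (K−S)⁺=10.8000, hold=18.8163 ⇒ V=18.8163 continue | (k=4,j=3): S=158.0734, (K−S)⁺=0.0000, hold=3.8550 ⇒ V=3.8550 continue | (k=4,j=4): S=229.0932, (K−S)⁺=0.0000, hold=0.0000 ⇒ V=0.0000 continue  boundary S*=75.2579
step 3: (k=3,j=0): S=62.5137, (K−S)⁺=57.3563, hold=55.9641 ⇒ V=57.3563 exercise | (k=3,j=1): S=90.6001, (K−S)⁺=29.2699, hold=31.7223 ⇒ V=31.7223 continue | (k=3,j=2): S=131.3052, (K−S)⁺=0.0000, hold=11.4223 ⇒ V=11.4223 continue | (k=3,j=3): S=190.2985, (K−S)⁺=0.0000, hold=1.9614 ⇒ V=1.9614 continue  boundary S*=62.5137
step 2: (k=2,j=0): S=75.2579, (K−S)⁺=44.6121, hold=44.3961 ⇒ V=44.6121 exercise | (k=2,j=1): S=109.0700, (K−S)⁺=10.8000, hold=21.6181 ⇒ V=21.6181 continue | (k=2,j=2): S=158.0734, (K−S)⁺=0.0000, hold=6.7522 ⇒ V=6.7522 continue  boundary S*=75.2579
step 1: (k=1,j=0): S=90.6001, (K−S)⁺=29.2699, hold=33.0661 ⇒ V=33.0661 continue | (k=1,j=1): S=131.3052, (K−S)⁺=0.0000, hold=14.2373 ⇒ V=14.2373 continue  boundary S*=-
step 0: (k=0,j=0): S=109.0700, (K−S)⁺=10.8000, hold=23.6518 ⇒ V=23.6518 continue  boundary S*=-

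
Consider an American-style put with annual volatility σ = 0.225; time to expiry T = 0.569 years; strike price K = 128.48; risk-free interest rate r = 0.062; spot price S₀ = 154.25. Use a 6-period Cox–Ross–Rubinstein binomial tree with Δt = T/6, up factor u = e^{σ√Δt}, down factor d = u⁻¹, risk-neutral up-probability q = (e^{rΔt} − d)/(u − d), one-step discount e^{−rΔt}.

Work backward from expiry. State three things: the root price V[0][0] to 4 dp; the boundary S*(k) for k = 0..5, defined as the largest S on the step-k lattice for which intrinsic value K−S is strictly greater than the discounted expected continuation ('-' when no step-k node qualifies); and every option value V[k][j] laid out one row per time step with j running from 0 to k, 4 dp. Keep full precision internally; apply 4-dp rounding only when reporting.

price = 1.1620
boundary = - - - - - 109.0854
tree:
1.1620
2.1620 0.2710
3.9451 0.5742 0.0000
7.0124 1.2165 0.0000 0.0000
12.0055 2.5774 0.0000 0.0000 0.0000
19.3946 5.4603 0.0000 0.0000 0.0000 0.0000
26.6971 11.5682 0.0000 0.0000 0.0000 0.0000 0.0000

params: Δt=0.09483 u=1.07175 d=0.93306 q=0.52520 e^(-rΔt)=0.99414
t_6 payoffs: 26.6971 11.5682 0.0000 0.0000 0.0000 0.0000 0.0000
t_5: node(5,0) S=109.0854 payoff=19.3946 vs cont=18.6414 → 19.3946 [stop]  node(5,1) S=125.2997 payoff=3.1803 vs cont=5.4603 → 5.4603 [wait]  node(5,2) S=143.9241 payoff=0.0000 vs cont=0.0000 → 0.0000 [wait]  node(5,3) S=165.3168 payoff=0.0000 vs cont=0.0000 → 0.0000 [wait]  node(5,4) S=189.8893 payoff=0.0000 vs cont=0.0000 → 0.0000 [wait]  node(5,5) S=218.1142 payoff=0.0000 vs cont=0.0000 → 0.0000 [wait]  ⇒ S*(5)=109.0854
t_4: node(4,0) S=116.9118 payoff=11.5682 vs cont=12.0055 → 12.0055 [wait]  node(4,1) S=134.2894 payoff=0.0000 vs cont=2.5774 → 2.5774 [wait]  node(4,2) S=154.2500 payoff=0.0000 vs cont=0.0000 → 0.0000 [wait]  node(4,3) S=177.1775 payoff=0.0000 vs cont=0.0000 → 0.0000 [wait]  node(4,4) S=203.5130 payoff=0.0000 vs cont=0.0000 → 0.0000 [wait]  ⇒ S*(4)=-
t_3: node(3,0) S=125.2997 payoff=3.1803 vs cont=7.0124 → 7.0124 [wait]  node(3,1) S=143.9241 payoff=0.0000 vs cont=1.2165 → 1.2165 [wait]  node(3,2) S=165.3168 payoff=0.0000 vs cont=0.0000 → 0.0000 [wait]  node(3,3) S=189.8893 payoff=0.0000 vs cont=0.0000 → 0.0000 [wait]  ⇒ S*(3)=-
t_2: node(2,0) S=134.2894 payoff=0.0000 vs cont=3.9451 → 3.9451 [wait]  node(2,1) S=154.2500 payoff=0.0000 vs cont=0.5742 → 0.5742 [wait]  node(2,2) S=177.1775 payoff=0.0000 vs cont=0.0000 → 0.0000 [wait]  ⇒ S*(2)=-
t_1: node(1,0) S=143.9241 payoff=0.0000 vs cont=2.1620 → 2.1620 [wait]  node(1,1) S=165.3168 payoff=0.0000 vs cont=0.2710 → 0.2710 [wait]  ⇒ S*(1)=-
t_0: node(0,0) S=154.2500 payoff=0.0000 vs cont=1.1620 → 1.1620 [wait]  ⇒ S*(0)=-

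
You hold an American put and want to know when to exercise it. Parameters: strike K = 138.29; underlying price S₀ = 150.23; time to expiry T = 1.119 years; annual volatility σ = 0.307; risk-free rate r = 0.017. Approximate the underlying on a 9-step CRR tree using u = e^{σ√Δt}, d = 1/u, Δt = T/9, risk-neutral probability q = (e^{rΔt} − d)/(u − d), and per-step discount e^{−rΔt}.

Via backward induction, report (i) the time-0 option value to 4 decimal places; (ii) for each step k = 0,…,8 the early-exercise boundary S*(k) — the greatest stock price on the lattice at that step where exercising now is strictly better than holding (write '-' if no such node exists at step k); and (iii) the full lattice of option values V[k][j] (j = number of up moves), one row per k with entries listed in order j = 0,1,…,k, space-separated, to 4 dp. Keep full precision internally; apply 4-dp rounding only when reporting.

price = 12.2212
boundary = - - - - - 87.4364 97.4328 108.5721 120.9848
tree:
12.2212
17.3063 6.8257
23.8517 10.3680 3.0596
31.8607 15.3738 5.0493 0.9408
41.0635 22.1385 8.1920 1.7037 0.1273
50.8536 30.7525 13.0048 3.0705 0.2466 0.0000
59.8243 40.8572 20.0590 5.5026 0.4777 0.0000 0.0000
67.8747 50.8536 29.7179 9.7964 0.9255 0.0000 0.0000 0.0000
75.0992 59.8243 40.8572 17.3052 1.7929 0.0000 0.0000 0.0000 0.0000
81.5824 67.8747 50.8536 29.7179 3.4733 0.0000 0.0000 0.0000 0.0000 0.0000

Δt=0.12433, u=1.11433, d=0.89740, q=0.48272, disc=e^(-rΔt)=0.99789
k=9 terminal: V=max(K-S,0) → 81.5824 67.8747 50.8536 29.7179 3.4733 0.0000 0.0000 0.0000 0.0000 0.0000
k=8: j=0 S=63.1908 intr=75.0992 cont=74.8072 V=75.0992[EX]; j=1 S=78.4657 intr=59.8243 cont=59.5323 V=59.8243[EX]; j=2 S=97.4328 intr=40.8572 cont=40.5652 V=40.8572[EX]; j=3 S=120.9848 intr=17.3052 cont=17.0132 V=17.3052[EX]; j=4 S=150.2300 intr=0.0000 cont=1.7929 V=1.7929[hold]; j=5 S=186.5445 intr=0.0000 cont=0.0000 V=0.0000[hold]; j=6 S=231.6370 intr=0.0000 cont=0.0000 V=0.0000[hold]; j=7 S=287.6297 intr=0.0000 cont=0.0000 V=0.0000[hold]; j=8 S=357.1572 intr=0.0000 cont=0.0000 V=0.0000[hold]  S*(8)=120.9848
k=7: j=0 S=70.4153 intr=67.8747 cont=67.5827 V=67.8747[EX]; j=1 S=87.4364 intr=50.8536 cont=50.5616 V=50.8536[EX]; j=2 S=108.5721 intr=29.7179 cont=29.4259 V=29.7179[EX]; j=3 S=134.8167 intr=3.4733 cont=9.7964 V=9.7964[hold]; j=4 S=167.4054 intr=0.0000 cont=0.9255 V=0.9255[hold]; j=5 S=207.8716 intr=0.0000 cont=0.0000 V=0.0000[hold]; j=6 S=258.1195 intr=0.0000 cont=0.0000 V=0.0000[hold]; j=7 S=320.5137 intr=0.0000 cont=0.0000 V=0.0000[hold]  S*(7)=108.5721
k=6: j=0 S=78.4657 intr=59.8243 cont=59.5323 V=59.8243[EX]; j=1 S=97.4328 intr=40.8572 cont=40.5652 V=40.8572[EX]; j=2 S=120.9848 intr=17.3052 cont=20.0590 V=20.0590[hold]; j=3 S=150.2300 intr=0.0000 cont=5.5026 V=5.5026[hold]; j=4 S=186.5445 intr=0.0000 cont=0.4777 V=0.4777[hold]; j=5 S=231.6370 intr=0.0000 cont=0.0000 V=0.0000[hold]; j=6 S=287.6297 intr=0.0000 cont=0.0000 V=0.0000[hold]  S*(6)=97.4328
k=5: j=0 S=87.4364 intr=50.8536 cont=50.5616 V=50.8536[EX]; j=1 S=108.5721 intr=29.7179 cont=30.7525 V=30.7525[hold]; j=2 S=134.8167 intr=3.4733 cont=13.0048 V=13.0048[hold]; j=3 S=167.4054 intr=0.0000 cont=3.0705 V=3.0705[hold]; j=4 S=207.8716 intr=0.0000 cont=0.2466 V=0.2466[hold]; j=5 S=258.1195 intr=0.0000 cont=0.0000 V=0.0000[hold]  S*(5)=87.4364
k=4: j=0 S=97.4328 intr=40.8572 cont=41.0635 V=41.0635[hold]; j=1 S=120.9848 intr=17.3052 cont=22.1385 V=22.1385[hold]; j=2 S=150.2300 intr=0.0000 cont=8.1920 V=8.1920[hold]; j=3 S=186.5445 intr=0.0000 cont=1.7037 V=1.7037[hold]; j=4 S=231.6370 intr=0.0000 cont=0.1273 V=0.1273[hold]  S*(4)=-
k=3: j=0 S=108.5721 intr=29.7179 cont=31.8607 V=31.8607[hold]; j=1 S=134.8167 intr=3.4733 cont=15.3738 V=15.3738[hold]; j=2 S=167.4054 intr=0.0000 cont=5.0493 V=5.0493[hold]; j=3 S=207.8716 intr=0.0000 cont=0.9408 V=0.9408[hold]  S*(3)=-
k=2: j=0 S=120.9848 intr=17.3052 cont=23.8517 V=23.8517[hold]; j=1 S=150.2300 intr=0.0000 cont=10.3680 V=10.3680[hold]; j=2 S=186.5445 intr=0.0000 cont=3.0596 V=3.0596[hold]  S*(2)=-
k=1: j=0 S=134.8167 intr=3.4733 cont=17.3063 V=17.3063[hold]; j=1 S=167.4054 intr=0.0000 cont=6.8257 V=6.8257[hold]  S*(1)=-
k=0: j=0 S=150.2300 intr=0.0000 cont=12.2212 V=12.2212[hold]  S*(0)=-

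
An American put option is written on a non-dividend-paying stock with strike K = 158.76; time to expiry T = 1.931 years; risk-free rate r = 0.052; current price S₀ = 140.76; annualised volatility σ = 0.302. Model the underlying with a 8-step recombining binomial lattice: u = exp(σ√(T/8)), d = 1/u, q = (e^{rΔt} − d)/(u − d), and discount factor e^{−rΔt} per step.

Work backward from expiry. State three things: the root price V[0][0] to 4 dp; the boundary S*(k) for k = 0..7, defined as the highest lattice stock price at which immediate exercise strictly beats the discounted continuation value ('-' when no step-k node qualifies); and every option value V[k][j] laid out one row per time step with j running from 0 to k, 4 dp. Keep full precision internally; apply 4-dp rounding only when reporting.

params: Δt=0.24138 u=1.15994 d=0.86211 q=0.50538 e^(-rΔt)=0.98753
t_8 payoffs: 115.8083 100.9696 81.0047 54.1424 18.0000 0.0000 0.0000 0.0000 0.0000
t_7: node(7,0) S=49.8216 payoff=108.9384 vs cont=106.9581 → 108.9384 [stop]  node(7,1) S=67.0336 payoff=91.7264 vs cont=89.7462 → 91.7264 [stop]  node(7,2) S=90.1919 payoff=68.5681 vs cont=66.5879 → 68.5681 [stop]  node(7,3) S=121.3506 payoff=37.4094 vs cont=35.4292 → 37.4094 [stop]  node(7,4) S=163.2738 payoff=0.0000 vs cont=8.7921 → 8.7921 [wait]  node(7,5) S=219.6803 payoff=0.0000 vs cont=0.0000 → 0.0000 [wait]  node(7,6) S=295.5737 payoff=0.0000 vs cont=0.0000 → 0.0000 [wait]  node(7,7) S=397.6861 payoff=0.0000 vs cont=0.0000 → 0.0000 [wait]  ⇒ S*(7)=121.3506
t_6: node(6,0) S=57.7904 payoff=100.9696 vs cont=98.9894 → 100.9696 [stop]  node(6,1) S=77.7553 payoff=81.0047 vs cont=79.0245 → 81.0047 [stop]  node(6,2) S=104.6176 payoff=54.1424 vs cont=52.1622 → 54.1424 [stop]  node(6,3) S=140.7600 payoff=18.0000 vs cont=22.6605 → 22.6605 [wait]  node(6,4) S=189.3886 payoff=0.0000 vs cont=4.2945 → 4.2945 [wait]  node(6,5) S=254.8171 payoff=0.0000 vs cont=0.0000 → 0.0000 [wait]  node(6,6) S=342.8492 payoff=0.0000 vs cont=0.0000 → 0.0000 [wait]  ⇒ S*(6)=104.6176
t_5: node(5,0) S=67.0336 payoff=91.7264 vs cont=89.7462 → 91.7264 [stop]  node(5,1) S=90.1919 payoff=68.5681 vs cont=66.5879 → 68.5681 [stop]  node(5,2) S=121.3506 payoff=37.4094 vs cont=37.7551 → 37.7551 [wait]  node(5,3) S=163.2738 payoff=0.0000 vs cont=13.2117 → 13.2117 [wait]  node(5,4) S=219.6803 payoff=0.0000 vs cont=2.0976 → 2.0976 [wait]  node(5,5) S=295.5737 payoff=0.0000 vs cont=0.0000 → 0.0000 [wait]  ⇒ S*(5)=90.1919
t_4: node(4,0) S=77.7553 payoff=81.0047 vs cont=79.0245 → 81.0047 [stop]  node(4,1) S=104.6176 payoff=54.1424 vs cont=52.3347 → 54.1424 [stop]  node(4,2) S=140.7600 payoff=18.0000 vs cont=25.0351 → 25.0351 [wait]  node(4,3) S=189.3886 payoff=0.0000 vs cont=7.5001 → 7.5001 [wait]  node(4,4) S=254.8171 payoff=0.0000 vs cont=1.0246 → 1.0246 [wait]  ⇒ S*(4)=104.6176
t_3: node(3,0) S=90.1919 payoff=68.5681 vs cont=66.5879 → 68.5681 [stop]  node(3,1) S=121.3506 payoff=37.4094 vs cont=38.9402 → 38.9402 [wait]  node(3,2) S=163.2738 payoff=0.0000 vs cont=15.9715 → 15.9715 [wait]  node(3,3) S=219.6803 payoff=0.0000 vs cont=4.1748 → 4.1748 [wait]  ⇒ S*(3)=90.1919
t_2: node(2,0) S=104.6176 payoff=54.1424 vs cont=52.9262 → 54.1424 [stop]  node(2,1) S=140.7600 payoff=18.0000 vs cont=26.9913 → 26.9913 [wait]  node(2,2) S=189.3886 payoff=0.0000 vs cont=9.8848 → 9.8848 [wait]  ⇒ S*(2)=104.6176
t_1: node(1,0) S=121.3506 payoff=37.4094 vs cont=39.9165 → 39.9165 [wait]  node(1,1) S=163.2738 payoff=0.0000 vs cont=18.1171 → 18.1171 [wait]  ⇒ S*(1)=-
t_0: node(0,0) S=140.7600 payoff=18.0000 vs cont=28.5390 → 28.5390 [wait]  ⇒ S*(0)=-

price = 28.5390
boundary = - - 104.6176 90.1919 104.6176 90.1919 104.6176 121.3506
tree:
28.5390
39.9165 18.1171
54.1424 26.9913 9.8848
68.5681 38.9402 15.9715 4.1748
81.0047 54.1424 25.0351 7.5001 1.0246
91.7264 68.5681 37.7551 13.2117 2.0976 0.0000
100.9696 81.0047 54.1424 22.6605 4.2945 0.0000 0.0000
108.9384 91.7264 68.5681 37.4094 8.7921 0.0000 0.0000 0.0000
115.8083 100.9696 81.0047 54.1424 18.0000 0.0000 0.0000 0.0000 0.0000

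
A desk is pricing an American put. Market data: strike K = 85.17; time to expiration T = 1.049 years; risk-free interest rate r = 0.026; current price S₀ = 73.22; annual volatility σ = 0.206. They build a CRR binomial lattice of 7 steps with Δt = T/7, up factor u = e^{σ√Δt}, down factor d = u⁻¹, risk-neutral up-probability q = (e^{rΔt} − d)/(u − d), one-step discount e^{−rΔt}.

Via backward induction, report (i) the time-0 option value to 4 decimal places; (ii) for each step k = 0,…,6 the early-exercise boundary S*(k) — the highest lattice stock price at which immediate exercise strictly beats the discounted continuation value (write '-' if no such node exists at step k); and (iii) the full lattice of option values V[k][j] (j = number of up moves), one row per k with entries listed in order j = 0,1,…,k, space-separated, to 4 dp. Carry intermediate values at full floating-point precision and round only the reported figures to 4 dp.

Δt=0.14986  u=1.08301  d=0.92335  q=0.50453  discount=0.99611
step 7 (expiry): payoffs max(K−S,0) = 43.2715 36.0267 27.5291 17.5622 5.8719 0.0000 0.0000 0.0000
step 6: (k=6,j=0): S=45.3766, (K−S)⁺=39.7934, hold=39.4622 ⇒ V=39.7934 exercise | (k=6,j=1): S=53.2228, (K−S)⁺=31.9472, hold=31.6160 ⇒ V=31.9472 exercise | (k=6,j=2): S=62.4257, (K−S)⁺=22.7443, hold=22.4131 ⇒ V=22.7443 exercise | (k=6,j=3): S=73.2200, (K−S)⁺=11.9500, hold=11.6188 ⇒ V=11.9500 exercise | (k=6,j=4): S=85.8807, (K−S)⁺=0.0000, hold=2.8981 ⇒ V=2.8981 continue | (k=6,j=5): S=100.7307, (K−S)⁺=0.0000, hold=0.0000 ⇒ V=0.0000 continue | (k=6,j=6): S=118.1484, (K−S)⁺=0.0000, hold=0.0000 ⇒ V=0.0000 continue  boundary S*=73.2200
step 5: (k=5,j=0): S=49.1433, (K−S)⁺=36.0267, hold=35.6955 ⇒ V=36.0267 exercise | (k=5,j=1): S=57.6409, (K−S)⁺=27.5291, hold=27.1979 ⇒ V=27.5291 exercise | (k=5,j=2): S=67.6078, (K−S)⁺=17.5622, hold=17.2310 ⇒ V=17.5622 exercise | (k=5,j=3): S=79.2981, (K−S)⁺=5.8719, hold=7.3544 ⇒ V=7.3544 continue | (k=5,j=4): S=93.0098, (K−S)⁺=0.0000, hold=1.4303 ⇒ V=1.4303 continue | (k=5,j=5): S=109.0925, (K−S)⁺=0.0000, hold=0.0000 ⇒ V=0.0000 continue  boundary S*=67.6078
step 4: (k=4,j=0): S=53.2228, (K−S)⁺=31.9472, hold=31.6160 ⇒ V=31.9472 exercise | (k=4,j=1): S=62.4257, (K−S)⁺=22.7443, hold=22.4131 ⇒ V=22.7443 exercise | (k=4,j=2): S=73.2200, (K−S)⁺=11.9500, hold=12.3638 ⇒ V=12.3638 continue | (k=4,j=3): S=85.8807, (K−S)⁺=0.0000, hold=4.3486 ⇒ V=4.3486 continue | (k=4,j=4): S=100.7307, (K−S)⁺=0.0000, hold=0.7059 ⇒ V=0.7059 continue  boundary S*=62.4257
step 3: (k=3,j=0): S=57.6409, (K−S)⁺=27.5291, hold=27.1979 ⇒ V=27.5291 exercise | (k=3,j=1): S=67.6078, (K−S)⁺=17.5622, hold=17.4390 ⇒ V=17.5622 exercise | (k=3,j=2): S=79.2981, (K−S)⁺=5.8719, hold=8.2876 ⇒ V=8.2876 continue | (k=3,j=3): S=93.0098, (K−S)⁺=0.0000, hold=2.5010 ⇒ V=2.5010 continue  boundary S*=67.6078
step 2: (k=2,j=0): S=62.4257, (K−S)⁺=22.7443, hold=22.4131 ⇒ V=22.7443 exercise | (k=2,j=1): S=73.2200, (K−S)⁺=11.9500, hold=12.8328 ⇒ V=12.8328 continue | (k=2,j=2): S=85.8807, (K−S)⁺=0.0000, hold=5.3472 ⇒ V=5.3472 continue  boundary S*=62.4257
step 1: (k=1,j=0): S=67.6078, (K−S)⁺=17.5622, hold=17.6747 ⇒ V=17.6747 continue | (k=1,j=1): S=79.2981, (K−S)⁺=5.8719, hold=9.0209 ⇒ V=9.0209 continue  boundary S*=-
step 0: (k=0,j=0): S=73.2200, (K−S)⁺=11.9500, hold=13.2569 ⇒ V=13.2569 continue  boundary S*=-

price = 13.2569
boundary = - - 62.4257 67.6078 62.4257 67.6078 73.2200
tree:
13.2569
17.6747 9.0209
22.7443 12.8328 5.3472
27.5291 17.5622 8.2876 2.5010
31.9472 22.7443 12.3638 4.3486 0.7059
36.0267 27.5291 17.5622 7.3544 1.4303 0.0000
39.7934 31.9472 22.7443 11.9500 2.8981 0.0000 0.0000
43.2715 36.0267 27.5291 17.5622 5.8719 0.0000 0.0000 0.0000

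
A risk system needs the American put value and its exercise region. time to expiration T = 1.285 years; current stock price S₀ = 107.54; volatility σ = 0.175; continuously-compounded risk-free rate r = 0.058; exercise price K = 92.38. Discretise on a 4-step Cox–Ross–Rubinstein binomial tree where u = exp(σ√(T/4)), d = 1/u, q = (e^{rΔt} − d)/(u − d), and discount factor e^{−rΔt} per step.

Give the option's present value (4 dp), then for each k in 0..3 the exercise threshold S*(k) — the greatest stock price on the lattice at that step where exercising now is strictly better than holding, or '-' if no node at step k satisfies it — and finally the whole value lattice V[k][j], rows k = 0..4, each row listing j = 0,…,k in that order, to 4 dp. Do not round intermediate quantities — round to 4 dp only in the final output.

Δt=0.32125  u=1.10427  d=0.90557  q=0.56987  discount=0.98154
step 4 (expiry): payoffs max(K−S,0) = 20.0593 4.1906 0.0000 0.0000 0.0000
step 3: (k=3,j=0): S=79.8619, (K−S)⁺=12.5181, hold=10.8128 ⇒ V=12.5181 exercise | (k=3,j=1): S=97.3852, (K−S)⁺=0.0000, hold=1.7692 ⇒ V=1.7692 continue | (k=3,j=2): S=118.7536, (K−S)⁺=0.0000, hold=0.0000 ⇒ V=0.0000 continue | (k=3,j=3): S=144.8107, (K−S)⁺=0.0000, hold=0.0000 ⇒ V=0.0000 continue  boundary S*=79.8619
step 2: (k=2,j=0): S=88.1894, (K−S)⁺=4.1906, hold=6.2746 ⇒ V=6.2746 continue | (k=2,j=1): S=107.5400, (K−S)⁺=0.0000, hold=0.7469 ⇒ V=0.7469 continue | (k=2,j=2): S=131.1365, (K−S)⁺=0.0000, hold=0.0000 ⇒ V=0.0000 continue  boundary S*=-
step 1: (k=1,j=0): S=97.3852, (K−S)⁺=0.0000, hold=3.0669 ⇒ V=3.0669 continue | (k=1,j=1): S=118.7536, (K−S)⁺=0.0000, hold=0.3153 ⇒ V=0.3153 continue  boundary S*=-
step 0: (k=0,j=0): S=107.5400, (K−S)⁺=0.0000, hold=1.4712 ⇒ V=1.4712 continue  boundary S*=-

price = 1.4712
boundary = - - - 79.8619
tree:
1.4712
3.0669 0.3153
6.2746 0.7469 0.0000
12.5181 1.7692 0.0000 0.0000
20.0593 4.1906 0.0000 0.0000 0.0000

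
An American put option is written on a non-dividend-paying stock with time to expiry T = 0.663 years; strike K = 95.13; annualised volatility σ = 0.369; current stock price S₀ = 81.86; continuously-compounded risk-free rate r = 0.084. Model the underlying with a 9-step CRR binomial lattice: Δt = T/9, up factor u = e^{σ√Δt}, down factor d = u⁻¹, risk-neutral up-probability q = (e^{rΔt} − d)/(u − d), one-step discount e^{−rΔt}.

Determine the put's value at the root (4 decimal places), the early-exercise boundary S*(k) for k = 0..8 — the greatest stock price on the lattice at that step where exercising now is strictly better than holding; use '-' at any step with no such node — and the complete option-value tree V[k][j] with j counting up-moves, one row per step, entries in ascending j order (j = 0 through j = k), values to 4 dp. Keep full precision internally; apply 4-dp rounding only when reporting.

Δt=0.07367  u=1.10534  d=0.90470  q=0.50592  discount=0.99383
step 9 (expiry): payoffs max(K−S,0) = 61.8939 54.5229 45.5172 34.5144 21.0713 4.6469 0.0000 0.0000 0.0000 0.0000
step 8: (k=8,j=0): S=36.7372, (K−S)⁺=58.3928, hold=57.8059 ⇒ V=58.3928 exercise | (k=8,j=1): S=44.8846, (K−S)⁺=50.2454, hold=49.6585 ⇒ V=50.2454 exercise | (k=8,j=2): S=54.8389, (K−S)⁺=40.2911, hold=39.7042 ⇒ V=40.2911 exercise | (k=8,j=3): S=67.0009, (K−S)⁺=28.1291, hold=27.5423 ⇒ V=28.1291 exercise | (k=8,j=4): S=81.8600, (K−S)⁺=13.2700, hold=12.6832 ⇒ V=13.2700 exercise | (k=8,j=5): S=100.0145, (K−S)⁺=0.0000, hold=2.2818 ⇒ V=2.2818 continue | (k=8,j=6): S=122.1953, (K−S)⁺=0.0000, hold=0.0000 ⇒ V=0.0000 continue | (k=8,j=7): S=149.2952, (K−S)⁺=0.0000, hold=0.0000 ⇒ V=0.0000 continue | (k=8,j=8): S=182.4052, (K−S)⁺=0.0000, hold=0.0000 ⇒ V=0.0000 continue  boundary S*=81.8600
step 7: (k=7,j=0): S=40.6071, (K−S)⁺=54.5229, hold=53.9361 ⇒ V=54.5229 exercise | (k=7,j=1): S=49.6128, (K−S)⁺=45.5172, hold=44.9304 ⇒ V=45.5172 exercise | (k=7,j=2): S=60.6156, (K−S)⁺=34.5144, hold=33.9275 ⇒ V=34.5144 exercise | (k=7,j=3): S=74.0587, (K−S)⁺=21.0713, hold=20.4845 ⇒ V=21.0713 exercise | (k=7,j=4): S=90.4831, (K−S)⁺=4.6469, hold=7.6633 ⇒ V=7.6633 continue | (k=7,j=5): S=110.5500, (K−S)⁺=0.0000, hold=1.1204 ⇒ V=1.1204 continue | (k=7,j=6): S=135.0673, (K−S)⁺=0.0000, hold=0.0000 ⇒ V=0.0000 continue | (k=7,j=7): S=165.0219, (K−S)⁺=0.0000, hold=0.0000 ⇒ V=0.0000 continue  boundary S*=74.0587
step 6: (k=6,j=0): S=44.8846, (K−S)⁺=50.2454, hold=49.6585 ⇒ V=50.2454 exercise | (k=6,j=1): S=54.8389, (K−S)⁺=40.2911, hold=39.7042 ⇒ V=40.2911 exercise | (k=6,j=2): S=67.0009, (K−S)⁺=28.1291, hold=27.5423 ⇒ V=28.1291 exercise | (k=6,j=3): S=81.8600, (K−S)⁺=13.2700, hold=14.1998 ⇒ V=14.1998 continue | (k=6,j=4): S=100.0145, (K−S)⁺=0.0000, hold=4.3263 ⇒ V=4.3263 continue | (k=6,j=5): S=122.1953, (K−S)⁺=0.0000, hold=0.5502 ⇒ V=0.5502 continue | (k=6,j=6): S=149.2952, (K−S)⁺=0.0000, hold=0.0000 ⇒ V=0.0000 continue  boundary S*=67.0009
step 5: (k=5,j=0): S=49.6128, (K−S)⁺=45.5172, hold=44.9304 ⇒ V=45.5172 exercise | (k=5,j=1): S=60.6156, (K−S)⁺=34.5144, hold=33.9275 ⇒ V=34.5144 exercise | (k=5,j=2): S=74.0587, (K−S)⁺=21.0713, hold=20.9520 ⇒ V=21.0713 exercise | (k=5,j=3): S=90.4831, (K−S)⁺=4.6469, hold=9.1478 ⇒ V=9.1478 continue | (k=5,j=4): S=110.5500, (K−S)⁺=0.0000, hold=2.4010 ⇒ V=2.4010 continue | (k=5,j=5): S=135.0673, (K−S)⁺=0.0000, hold=0.2701 ⇒ V=0.2701 continue  boundary S*=74.0587
step 4: (k=4,j=0): S=54.8389, (K−S)⁺=40.2911, hold=39.7042 ⇒ V=40.2911 exercise | (k=4,j=1): S=67.0009, (K−S)⁺=28.1291, hold=27.5423 ⇒ V=28.1291 exercise | (k=4,j=2): S=81.8600, (K−S)⁺=13.2700, hold=14.9462 ⇒ V=14.9462 continue | (k=4,j=3): S=100.0145, (K−S)⁺=0.0000, hold=5.6991 ⇒ V=5.6991 continue | (k=4,j=4): S=122.1953, (K−S)⁺=0.0000, hold=1.3148 ⇒ V=1.3148 continue  boundary S*=67.0009
step 3: (k=3,j=0): S=60.6156, (K−S)⁺=34.5144, hold=33.9275 ⇒ V=34.5144 exercise | (k=3,j=1): S=74.0587, (K−S)⁺=21.0713, hold=21.3272 ⇒ V=21.3272 continue | (k=3,j=2): S=90.4831, (K−S)⁺=4.6469, hold=10.2045 ⇒ V=10.2045 continue | (k=3,j=3): S=110.5500, (K−S)⁺=0.0000, hold=3.4595 ⇒ V=3.4595 continue  boundary S*=60.6156
step 2: (k=2,j=0): S=67.0009, (K−S)⁺=28.1291, hold=27.6710 ⇒ V=28.1291 exercise | (k=2,j=1): S=81.8600, (K−S)⁺=13.2700, hold=15.6032 ⇒ V=15.6032 continue | (k=2,j=2): S=100.0145, (K−S)⁺=0.0000, hold=6.7502 ⇒ V=6.7502 continue  boundary S*=67.0009
step 1: (k=1,j=0): S=74.0587, (K−S)⁺=21.0713, hold=21.6576 ⇒ V=21.6576 continue | (k=1,j=1): S=90.4831, (K−S)⁺=4.6469, hold=11.0557 ⇒ V=11.0557 continue  boundary S*=-
step 0: (k=0,j=0): S=81.8600, (K−S)⁺=13.2700, hold=16.1934 ⇒ V=16.1934 continue  boundary S*=-

price = 16.1934
boundary = - - 67.0009 60.6156 67.0009 74.0587 67.0009 74.0587 81.8600
tree:
16.1934
21.6576 11.0557
28.1291 15.6032 6.7502
34.5144 21.3272 10.2045 3.4595
40.2911 28.1291 14.9462 5.6991 1.3148
45.5172 34.5144 21.0713 9.1478 2.4010 0.2701
50.2454 40.2911 28.1291 14.1998 4.3263 0.5502 0.0000
54.5229 45.5172 34.5144 21.0713 7.6633 1.1204 0.0000 0.0000
58.3928 50.2454 40.2911 28.1291 13.2700 2.2818 0.0000 0.0000 0.0000
61.8939 54.5229 45.5172 34.5144 21.0713 4.6469 0.0000 0.0000 0.0000 0.0000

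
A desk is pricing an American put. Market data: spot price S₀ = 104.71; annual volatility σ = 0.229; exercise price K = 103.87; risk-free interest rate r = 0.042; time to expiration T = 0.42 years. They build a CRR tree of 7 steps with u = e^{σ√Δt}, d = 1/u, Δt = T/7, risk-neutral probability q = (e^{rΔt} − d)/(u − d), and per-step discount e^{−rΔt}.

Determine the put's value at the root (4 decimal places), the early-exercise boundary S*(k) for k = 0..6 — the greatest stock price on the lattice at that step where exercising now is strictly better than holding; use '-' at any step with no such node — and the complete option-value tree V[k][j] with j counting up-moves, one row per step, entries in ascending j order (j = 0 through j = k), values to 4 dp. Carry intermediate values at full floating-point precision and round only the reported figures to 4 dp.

Δt=0.06000, u=1.05770, d=0.94545, q=0.50846, disc=e^(-rΔt)=0.99748
k=7 terminal: V=max(K-S,0) → 33.1632 24.7688 15.3778 4.8718 0.0000 0.0000 0.0000 0.0000
k=6: j=0 S=74.7863 intr=29.0837 cont=28.8223 V=29.0837[EX]; j=1 S=83.6651 intr=20.2049 cont=19.9435 V=20.2049[EX]; j=2 S=93.5979 intr=10.2721 cont=10.0107 V=10.2721[EX]; j=3 S=104.7100 intr=0.0000 cont=2.3887 V=2.3887[hold]; j=4 S=117.1413 intr=0.0000 cont=0.0000 V=0.0000[hold]; j=5 S=131.0486 intr=0.0000 cont=0.0000 V=0.0000[hold]; j=6 S=146.6069 intr=0.0000 cont=0.0000 V=0.0000[hold]  S*(6)=93.5979
k=5: j=0 S=79.1012 intr=24.7688 cont=24.5074 V=24.7688[EX]; j=1 S=88.4922 intr=15.3778 cont=15.1164 V=15.3778[EX]; j=2 S=98.9982 intr=4.8718 cont=6.2479 V=6.2479[hold]; j=3 S=110.7514 intr=0.0000 cont=1.1712 V=1.1712[hold]; j=4 S=123.9000 intr=0.0000 cont=0.0000 V=0.0000[hold]; j=5 S=138.6096 intr=0.0000 cont=0.0000 V=0.0000[hold]  S*(5)=88.4922
k=4: j=0 S=83.6651 intr=20.2049 cont=19.9435 V=20.2049[EX]; j=1 S=93.5979 intr=10.2721 cont=10.7086 V=10.7086[hold]; j=2 S=104.7100 intr=0.0000 cont=3.6574 V=3.6574[hold]; j=3 S=117.1413 intr=0.0000 cont=0.5742 V=0.5742[hold]; j=4 S=131.0486 intr=0.0000 cont=0.0000 V=0.0000[hold]  S*(4)=83.6651
k=3: j=0 S=88.4922 intr=15.3778 cont=15.3377 V=15.3778[EX]; j=1 S=98.9982 intr=4.8718 cont=7.1054 V=7.1054[hold]; j=2 S=110.7514 intr=0.0000 cont=2.0845 V=2.0845[hold]; j=3 S=123.9000 intr=0.0000 cont=0.2815 V=0.2815[hold]  S*(3)=88.4922
k=2: j=0 S=93.5979 intr=10.2721 cont=11.1435 V=11.1435[hold]; j=1 S=104.7100 intr=0.0000 cont=4.5410 V=4.5410[hold]; j=2 S=117.1413 intr=0.0000 cont=1.1648 V=1.1648[hold]  S*(2)=-
k=1: j=0 S=98.9982 intr=4.8718 cont=7.7668 V=7.7668[hold]; j=1 S=110.7514 intr=0.0000 cont=2.8172 V=2.8172[hold]  S*(1)=-
k=0: j=0 S=104.7100 intr=0.0000 cont=5.2369 V=5.2369[hold]  S*(0)=-

price = 5.2369
boundary = - - - 88.4922 83.6651 88.4922 93.5979
tree:
5.2369
7.7668 2.8172
11.1435 4.5410 1.1648
15.3778 7.1054 2.0845 0.2815
20.2049 10.7086 3.6574 0.5742 0.0000
24.7688 15.3778 6.2479 1.1712 0.0000 0.0000
29.0837 20.2049 10.2721 2.3887 0.0000 0.0000 0.0000
33.1632 24.7688 15.3778 4.8718 0.0000 0.0000 0.0000 0.0000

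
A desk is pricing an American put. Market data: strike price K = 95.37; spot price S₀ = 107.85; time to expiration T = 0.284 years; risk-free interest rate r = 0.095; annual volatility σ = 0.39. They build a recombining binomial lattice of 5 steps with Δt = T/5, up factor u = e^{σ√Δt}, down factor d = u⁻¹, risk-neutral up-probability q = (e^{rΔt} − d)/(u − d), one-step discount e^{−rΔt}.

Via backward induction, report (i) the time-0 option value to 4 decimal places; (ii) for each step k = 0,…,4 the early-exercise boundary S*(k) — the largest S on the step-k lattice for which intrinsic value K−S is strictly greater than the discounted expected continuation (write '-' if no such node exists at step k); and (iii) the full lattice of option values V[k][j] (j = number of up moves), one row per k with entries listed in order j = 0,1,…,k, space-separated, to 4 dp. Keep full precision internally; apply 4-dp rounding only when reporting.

params: Δt=0.05680 u=1.09740 d=0.91124 q=0.50584 e^(-rΔt)=0.99462
t_5 payoffs: 27.6079 13.7644 0.0000 0.0000 0.0000 0.0000
t_4: node(4,0) S=74.3624 payoff=21.0076 vs cont=20.4944 → 21.0076 [stop]  node(4,1) S=89.5544 payoff=5.8156 vs cont=6.7652 → 6.7652 [wait]  node(4,2) S=107.8500 payoff=0.0000 vs cont=0.0000 → 0.0000 [wait]  node(4,3) S=129.8834 payoff=0.0000 vs cont=0.0000 → 0.0000 [wait]  node(4,4) S=156.4181 payoff=0.0000 vs cont=0.0000 → 0.0000 [wait]  ⇒ S*(4)=74.3624
t_3: node(3,0) S=81.6056 payoff=13.7644 vs cont=13.7289 → 13.7644 [stop]  node(3,1) S=98.2774 payoff=0.0000 vs cont=3.3251 → 3.3251 [wait]  node(3,2) S=118.3551 payoff=0.0000 vs cont=0.0000 → 0.0000 [wait]  node(3,3) S=142.5346 payoff=0.0000 vs cont=0.0000 → 0.0000 [wait]  ⇒ S*(3)=81.6056
t_2: node(2,0) S=89.5544 payoff=5.8156 vs cont=8.4381 → 8.4381 [wait]  node(2,1) S=107.8500 payoff=0.0000 vs cont=1.6343 → 1.6343 [wait]  node(2,2) S=129.8834 payoff=0.0000 vs cont=0.0000 → 0.0000 [wait]  ⇒ S*(2)=-
t_1: node(1,0) S=98.2774 payoff=0.0000 vs cont=4.9695 → 4.9695 [wait]  node(1,1) S=118.3551 payoff=0.0000 vs cont=0.8032 → 0.8032 [wait]  ⇒ S*(1)=-
t_0: node(0,0) S=107.8500 payoff=0.0000 vs cont=2.8466 → 2.8466 [wait]  ⇒ S*(0)=-

price = 2.8466
boundary = - - - 81.6056 74.3624
tree:
2.8466
4.9695 0.8032
8.4381 1.6343 0.0000
13.7644 3.3251 0.0000 0.0000
21.0076 6.7652 0.0000 0.0000 0.0000
27.6079 13.7644 0.0000 0.0000 0.0000 0.0000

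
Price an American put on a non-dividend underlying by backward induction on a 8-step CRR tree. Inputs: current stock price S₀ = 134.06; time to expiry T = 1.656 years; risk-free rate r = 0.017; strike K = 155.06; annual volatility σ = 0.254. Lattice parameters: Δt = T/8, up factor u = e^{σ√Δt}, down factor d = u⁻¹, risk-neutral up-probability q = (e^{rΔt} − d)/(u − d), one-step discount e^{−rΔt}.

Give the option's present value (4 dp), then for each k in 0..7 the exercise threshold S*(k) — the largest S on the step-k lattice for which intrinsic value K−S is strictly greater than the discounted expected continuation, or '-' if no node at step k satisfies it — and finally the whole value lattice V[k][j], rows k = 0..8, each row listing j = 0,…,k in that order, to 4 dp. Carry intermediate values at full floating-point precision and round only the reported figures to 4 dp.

price = 29.1961
boundary = - - - 94.7838 106.3953 94.7838 106.3953 119.4293
tree:
29.1961
38.4182 19.6683
48.9538 27.5701 11.4659
60.2762 37.3510 17.4404 5.2394
70.6205 48.6647 25.6735 8.8718 1.4413
79.8358 60.2762 36.2717 14.6670 2.8159 0.0000
88.0455 70.6205 48.6647 23.4464 5.5015 0.0000 0.0000
95.3591 79.8358 60.2762 35.6307 10.7486 0.0000 0.0000 0.0000
101.8746 88.0455 70.6205 48.6647 21.0000 0.0000 0.0000 0.0000 0.0000

params: Δt=0.20700 u=1.12251 d=0.89086 q=0.48636 e^(-rΔt)=0.99649
t_8 payoffs: 101.8746 88.0455 70.6205 48.6647 21.0000 0.0000 0.0000 0.0000 0.0000
t_7: node(7,0) S=59.7009 payoff=95.3591 vs cont=94.8144 → 95.3591 [stop]  node(7,1) S=75.2242 payoff=79.8358 vs cont=79.2912 → 79.8358 [stop]  node(7,2) S=94.7838 payoff=60.2762 vs cont=59.7315 → 60.2762 [stop]  node(7,3) S=119.4293 payoff=35.6307 vs cont=35.0860 → 35.6307 [stop]  node(7,4) S=150.4831 payoff=4.5769 vs cont=10.7486 → 10.7486 [wait]  node(7,5) S=189.6114 payoff=0.0000 vs cont=0.0000 → 0.0000 [wait]  node(7,6) S=238.9137 payoff=0.0000 vs cont=0.0000 → 0.0000 [wait]  node(7,7) S=301.0356 payoff=0.0000 vs cont=0.0000 → 0.0000 [wait]  ⇒ S*(7)=119.4293
t_6: node(6,0) S=67.0145 payoff=88.0455 vs cont=87.5008 → 88.0455 [stop]  node(6,1) S=84.4395 payoff=70.6205 vs cont=70.0758 → 70.6205 [stop]  node(6,2) S=106.3953 payoff=48.6647 vs cont=48.1200 → 48.6647 [stop]  node(6,3) S=134.0600 payoff=21.0000 vs cont=23.4464 → 23.4464 [wait]  node(6,4) S=168.9180 payoff=0.0000 vs cont=5.5015 → 5.5015 [wait]  node(6,5) S=212.8398 payoff=0.0000 vs cont=0.0000 → 0.0000 [wait]  node(6,6) S=268.1819 payoff=0.0000 vs cont=0.0000 → 0.0000 [wait]  ⇒ S*(6)=106.3953
t_5: node(5,0) S=75.2242 payoff=79.8358 vs cont=79.2912 → 79.8358 [stop]  node(5,1) S=94.7838 payoff=60.2762 vs cont=59.7315 → 60.2762 [stop]  node(5,2) S=119.4293 payoff=35.6307 vs cont=36.2717 → 36.2717 [wait]  node(5,3) S=150.4831 payoff=4.5769 vs cont=14.6670 → 14.6670 [wait]  node(5,4) S=189.6114 payoff=0.0000 vs cont=2.8159 → 2.8159 [wait]  node(5,5) S=238.9137 payoff=0.0000 vs cont=0.0000 → 0.0000 [wait]  ⇒ S*(5)=94.7838
t_4: node(4,0) S=84.4395 payoff=70.6205 vs cont=70.0758 → 70.6205 [stop]  node(4,1) S=106.3953 payoff=48.6647 vs cont=48.4306 → 48.6647 [stop]  node(4,2) S=134.0600 payoff=21.0000 vs cont=25.6735 → 25.6735 [wait]  node(4,3) S=168.9180 payoff=0.0000 vs cont=8.8718 → 8.8718 [wait]  node(4,4) S=212.8398 payoff=0.0000 vs cont=1.4413 → 1.4413 [wait]  ⇒ S*(4)=106.3953
t_3: node(3,0) S=94.7838 payoff=60.2762 vs cont=59.7315 → 60.2762 [stop]  node(3,1) S=119.4293 payoff=35.6307 vs cont=37.3510 → 37.3510 [wait]  node(3,2) S=150.4831 payoff=4.5769 vs cont=17.4404 → 17.4404 [wait]  node(3,3) S=189.6114 payoff=0.0000 vs cont=5.2394 → 5.2394 [wait]  ⇒ S*(3)=94.7838
t_2: node(2,0) S=106.3953 payoff=48.6647 vs cont=48.9538 → 48.9538 [wait]  node(2,1) S=134.0600 payoff=21.0000 vs cont=27.5701 → 27.5701 [wait]  node(2,2) S=168.9180 payoff=0.0000 vs cont=11.4659 → 11.4659 [wait]  ⇒ S*(2)=-
t_1: node(1,0) S=119.4293 payoff=35.6307 vs cont=38.4182 → 38.4182 [wait]  node(1,1) S=150.4831 payoff=4.5769 vs cont=19.6683 → 19.6683 [wait]  ⇒ S*(1)=-
t_0: node(0,0) S=134.0600 payoff=21.0000 vs cont=29.1961 → 29.1961 [wait]  ⇒ S*(0)=-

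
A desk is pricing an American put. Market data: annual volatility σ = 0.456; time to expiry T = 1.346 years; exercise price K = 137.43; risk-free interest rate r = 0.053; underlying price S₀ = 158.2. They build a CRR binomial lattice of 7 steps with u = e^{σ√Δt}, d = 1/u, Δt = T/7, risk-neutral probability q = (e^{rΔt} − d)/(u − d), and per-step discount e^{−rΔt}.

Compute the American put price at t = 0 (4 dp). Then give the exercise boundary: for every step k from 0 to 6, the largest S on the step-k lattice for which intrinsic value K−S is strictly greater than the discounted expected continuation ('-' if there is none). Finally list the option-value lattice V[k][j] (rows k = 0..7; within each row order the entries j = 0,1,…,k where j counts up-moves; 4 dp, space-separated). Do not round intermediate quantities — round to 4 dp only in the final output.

params: Δt=0.19229 u=1.22135 d=0.81877 q=0.47562 e^(-rΔt)=0.98986
t_7 payoffs: 98.4068 79.2192 50.5970 7.9013 0.0000 0.0000 0.0000 0.0000
t_6: node(6,0) S=47.6610 payoff=89.7690 vs cont=88.3756 → 89.7690 [stop]  node(6,1) S=71.0958 payoff=66.3342 vs cont=64.9407 → 66.3342 [stop]  node(6,2) S=106.0536 payoff=31.3764 vs cont=29.9830 → 31.3764 [stop]  node(6,3) S=158.2000 payoff=0.0000 vs cont=4.1013 → 4.1013 [wait]  node(6,4) S=235.9867 payoff=0.0000 vs cont=0.0000 → 0.0000 [wait]  node(6,5) S=352.0212 payoff=0.0000 vs cont=0.0000 → 0.0000 [wait]  node(6,6) S=525.1095 payoff=0.0000 vs cont=0.0000 → 0.0000 [wait]  ⇒ S*(6)=106.0536
t_5: node(5,0) S=58.2108 payoff=79.2192 vs cont=77.8257 → 79.2192 [stop]  node(5,1) S=86.8330 payoff=50.5970 vs cont=49.2036 → 50.5970 [stop]  node(5,2) S=129.5287 payoff=7.9013 vs cont=18.2172 → 18.2172 [wait]  node(5,3) S=193.2178 payoff=0.0000 vs cont=2.1288 → 2.1288 [wait]  node(5,4) S=288.2227 payoff=0.0000 vs cont=0.0000 → 0.0000 [wait]  node(5,5) S=429.9415 payoff=0.0000 vs cont=0.0000 → 0.0000 [wait]  ⇒ S*(5)=86.8330
t_4: node(4,0) S=71.0958 payoff=66.3342 vs cont=64.9407 → 66.3342 [stop]  node(4,1) S=106.0536 payoff=31.3764 vs cont=34.8397 → 34.8397 [wait]  node(4,2) S=158.2000 payoff=0.0000 vs cont=10.4581 → 10.4581 [wait]  node(4,3) S=235.9867 payoff=0.0000 vs cont=1.1050 → 1.1050 [wait]  node(4,4) S=352.0212 payoff=0.0000 vs cont=0.0000 → 0.0000 [wait]  ⇒ S*(4)=71.0958
t_3: node(3,0) S=86.8330 payoff=50.5970 vs cont=50.8340 → 50.8340 [wait]  node(3,1) S=129.5287 payoff=7.9013 vs cont=23.0076 → 23.0076 [wait]  node(3,2) S=193.2178 payoff=0.0000 vs cont=5.9487 → 5.9487 [wait]  node(3,3) S=288.2227 payoff=0.0000 vs cont=0.5736 → 0.5736 [wait]  ⇒ S*(3)=-
t_2: node(2,0) S=106.0536 payoff=31.3764 vs cont=37.2180 → 37.2180 [wait]  node(2,1) S=158.2000 payoff=0.0000 vs cont=14.7430 → 14.7430 [wait]  node(2,2) S=235.9867 payoff=0.0000 vs cont=3.3578 → 3.3578 [wait]  ⇒ S*(2)=-
t_1: node(1,0) S=129.5287 payoff=7.9013 vs cont=26.2595 → 26.2595 [wait]  node(1,1) S=193.2178 payoff=0.0000 vs cont=9.2334 → 9.2334 [wait]  ⇒ S*(1)=-
t_0: node(0,0) S=158.2000 payoff=0.0000 vs cont=17.9774 → 17.9774 [wait]  ⇒ S*(0)=-

price = 17.9774
boundary = - - - - 71.0958 86.8330 106.0536
tree:
17.9774
26.2595 9.2334
37.2180 14.7430 3.3578
50.8340 23.0076 5.9487 0.5736
66.3342 34.8397 10.4581 1.1050 0.0000
79.2192 50.5970 18.2172 2.1288 0.0000 0.0000
89.7690 66.3342 31.3764 4.1013 0.0000 0.0000 0.0000
98.4068 79.2192 50.5970 7.9013 0.0000 0.0000 0.0000 0.0000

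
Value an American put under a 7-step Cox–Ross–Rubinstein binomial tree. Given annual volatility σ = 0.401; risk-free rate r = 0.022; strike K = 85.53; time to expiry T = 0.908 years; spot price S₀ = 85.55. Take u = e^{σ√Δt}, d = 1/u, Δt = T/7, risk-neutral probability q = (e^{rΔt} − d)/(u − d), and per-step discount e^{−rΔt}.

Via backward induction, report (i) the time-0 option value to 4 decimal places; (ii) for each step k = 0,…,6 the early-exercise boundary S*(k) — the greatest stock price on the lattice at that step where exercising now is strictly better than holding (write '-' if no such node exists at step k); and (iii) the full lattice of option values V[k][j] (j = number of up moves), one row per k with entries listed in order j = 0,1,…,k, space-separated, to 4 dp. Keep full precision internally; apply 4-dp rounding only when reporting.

price = 12.6124
boundary = - - - - 48.0099 55.4693 64.0878
tree:
12.6124
17.4716 7.2922
23.4357 10.9537 3.2699
30.2850 15.9706 5.4484 0.8704
37.5201 22.4329 8.8905 1.6589 0.0000
43.9765 30.0607 14.0974 3.1617 0.0000 0.0000
49.5645 37.5201 21.4422 6.0258 0.0000 0.0000 0.0000
54.4011 43.9765 30.0607 11.4847 0.0000 0.0000 0.0000 0.0000

Δt=0.12971, u=1.15537, d=0.86552, q=0.47382, disc=e^(-rΔt)=0.99715
k=7 terminal: V=max(K-S,0) → 54.4011 43.9765 30.0607 11.4847 0.0000 0.0000 0.0000 0.0000
k=6: j=0 S=35.9655 intr=49.5645 cont=49.3208 V=49.5645[EX]; j=1 S=48.0099 intr=37.5201 cont=37.2764 V=37.5201[EX]; j=2 S=64.0878 intr=21.4422 cont=21.1985 V=21.4422[EX]; j=3 S=85.5500 intr=0.0000 cont=6.0258 V=6.0258[hold]; j=4 S=114.1997 intr=0.0000 cont=0.0000 V=0.0000[hold]; j=5 S=152.4437 intr=0.0000 cont=0.0000 V=0.0000[hold]; j=6 S=203.4953 intr=0.0000 cont=0.0000 V=0.0000[hold]  S*(6)=64.0878
k=5: j=0 S=41.5535 intr=43.9765 cont=43.7327 V=43.9765[EX]; j=1 S=55.4693 intr=30.0607 cont=29.8169 V=30.0607[EX]; j=2 S=74.0453 intr=11.4847 cont=14.0974 V=14.0974[hold]; j=3 S=98.8422 intr=0.0000 cont=3.1617 V=3.1617[hold]; j=4 S=131.9433 intr=0.0000 cont=0.0000 V=0.0000[hold]; j=5 S=176.1294 intr=0.0000 cont=0.0000 V=0.0000[hold]  S*(5)=55.4693
k=4: j=0 S=48.0099 intr=37.5201 cont=37.2764 V=37.5201[EX]; j=1 S=64.0878 intr=21.4422 cont=22.4329 V=22.4329[hold]; j=2 S=85.5500 intr=0.0000 cont=8.8905 V=8.8905[hold]; j=3 S=114.1997 intr=0.0000 cont=1.6589 V=1.6589[hold]; j=4 S=152.4437 intr=0.0000 cont=0.0000 V=0.0000[hold]  S*(4)=48.0099
k=3: j=0 S=55.4693 intr=30.0607 cont=30.2850 V=30.2850[hold]; j=1 S=74.0453 intr=11.4847 cont=15.9706 V=15.9706[hold]; j=2 S=98.8422 intr=0.0000 cont=5.4484 V=5.4484[hold]; j=3 S=131.9433 intr=0.0000 cont=0.8704 V=0.8704[hold]  S*(3)=-
k=2: j=0 S=64.0878 intr=21.4422 cont=23.4357 V=23.4357[hold]; j=1 S=85.5500 intr=0.0000 cont=10.9537 V=10.9537[hold]; j=2 S=114.1997 intr=0.0000 cont=3.2699 V=3.2699[hold]  S*(2)=-
k=1: j=0 S=74.0453 intr=11.4847 cont=17.4716 V=17.4716[hold]; j=1 S=98.8422 intr=0.0000 cont=7.2922 V=7.2922[hold]  S*(1)=-
k=0: j=0 S=85.5500 intr=0.0000 cont=12.6124 V=12.6124[hold]  S*(0)=-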